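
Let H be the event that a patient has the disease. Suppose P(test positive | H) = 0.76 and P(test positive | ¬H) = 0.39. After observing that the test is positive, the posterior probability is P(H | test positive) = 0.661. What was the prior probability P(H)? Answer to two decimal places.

Bayes' rule in odds form gives O(H|E) = O(H)·[P(E|H)/P(E|¬H)], hence O(H) = O(H|E)/LR.
Posterior odds = 0.661/(1−0.661) = 1.9499. LR = 0.76/0.39 = 1.9487.
Prior odds = 1.9499/1.9487 = 1.0006, so P(H) = 1.0006/(1+1.0006) ≈ 0.50.

P(H) = 0.50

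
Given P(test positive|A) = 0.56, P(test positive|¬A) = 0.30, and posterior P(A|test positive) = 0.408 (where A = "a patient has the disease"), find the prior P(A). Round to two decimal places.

P(A) = 0.27

In odds form, posterior odds = prior odds × likelihood ratio, so prior odds = posterior odds ÷ LR.
Posterior odds = 0.408/(1−0.408) = 0.6892. LR = 0.56/0.30 = 1.8667.
Prior odds = 0.6892/1.8667 = 0.3692, so P(A) = 0.3692/(1+0.3692) ≈ 0.27.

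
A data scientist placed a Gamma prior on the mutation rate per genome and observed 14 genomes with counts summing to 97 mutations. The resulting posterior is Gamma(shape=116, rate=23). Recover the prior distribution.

Gamma(shape=19, rate=9)

Gamma–Poisson conjugacy: posterior shape = α + Σxᵢ, posterior rate = β + n.
So α = 116 − 97 = 19 and β = 23 − 14 = 9.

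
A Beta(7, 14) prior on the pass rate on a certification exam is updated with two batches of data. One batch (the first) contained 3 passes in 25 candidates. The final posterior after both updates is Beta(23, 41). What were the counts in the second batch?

Sequential conjugate updates are equivalent to a single update on the pooled data, so total successes = posterior α − prior α and total failures = posterior β − prior β.
Total across both batches: 23−7=16 passes, 41−14=27 failures.
Subtract the first batch: 16−3=13 passes and 27−22=5 failures.

13 passes and 5 failures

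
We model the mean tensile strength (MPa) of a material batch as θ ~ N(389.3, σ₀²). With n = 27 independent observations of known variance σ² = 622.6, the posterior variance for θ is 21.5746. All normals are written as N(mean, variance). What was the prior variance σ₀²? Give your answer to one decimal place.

For the Normal–Normal model with known σ², precisions add: τ_n = τ₀ + n/σ².
So 1/σ₀² = 1/21.5746 − 27/622.6 = 0.046351 − 0.043367 = 0.002984.
Hence σ₀² = 1/0.002984 ≈ 335.1.

σ₀² = 335.1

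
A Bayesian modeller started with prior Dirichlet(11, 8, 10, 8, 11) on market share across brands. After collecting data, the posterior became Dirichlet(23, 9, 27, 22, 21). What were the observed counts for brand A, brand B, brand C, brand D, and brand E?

counts (12, 1, 17, 14, 10)

For a Dirichlet(α) prior with multinomial counts c, the posterior is Dirichlet(α + c) componentwise.
Counts are posterior − prior componentwise: 23−11=12, 9−8=1, 27−10=17, 22−8=14, 21−11=10.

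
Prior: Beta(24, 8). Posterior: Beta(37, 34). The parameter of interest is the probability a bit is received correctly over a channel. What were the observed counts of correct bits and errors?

13 correct bits and 26 errors

Under Beta–binomial conjugacy the posterior parameters are (a+s, b+f).
Match parameters: s=37−24=13, f=34−8=26.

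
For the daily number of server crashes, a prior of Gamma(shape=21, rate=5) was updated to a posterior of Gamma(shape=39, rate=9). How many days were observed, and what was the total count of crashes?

n = 4 days with total 18 crashes

Gamma–Poisson conjugacy: posterior shape = α + Σxᵢ, posterior rate = β + n.
Matching: Σxᵢ = 39 − 21 = 18 and n = 9 − 5 = 4.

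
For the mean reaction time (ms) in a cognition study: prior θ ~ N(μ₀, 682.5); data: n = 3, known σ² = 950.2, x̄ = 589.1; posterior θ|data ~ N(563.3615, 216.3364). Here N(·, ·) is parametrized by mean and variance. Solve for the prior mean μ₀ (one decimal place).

With known observation variance, the Normal–Normal posterior has precision τ_n = τ₀ + n/σ² and mean μ_n = (τ₀μ₀ + (n/σ²)x̄)/τ_n.
Here τ₀ = 1/682.5 = 0.001465 and τ_data = 3/950.2 = 0.003157, so τ_n = 0.004622.
Rearranging for μ₀: μ₀ = (μ_n·τ_n − τ_data·x̄)/τ₀ = (563.3615·0.004622 − 0.003157·589.1) / 0.001465 = 0.744068/0.001465 ≈ 507.9.

μ₀ = 507.9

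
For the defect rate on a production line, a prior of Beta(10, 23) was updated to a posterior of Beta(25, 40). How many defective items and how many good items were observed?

Beta is conjugate to the binomial likelihood: posterior = Beta(a+s, b+f).
So s = 25 − 10 = 15 and f = 40 − 23 = 17.

15 defective items and 17 good items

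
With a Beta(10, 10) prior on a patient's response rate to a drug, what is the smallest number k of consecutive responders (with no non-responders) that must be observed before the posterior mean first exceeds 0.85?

k = 47

After k responders and 0 non-responders the posterior is Beta(10+k, 10), with mean (10+k)/(10+10+k).
Set (10+k)/(20+k) > 0.85 and solve: k > (0.85·20 − 10)/(1 − 0.85) = 46.667.
The smallest integer exceeding 46.667 is 47.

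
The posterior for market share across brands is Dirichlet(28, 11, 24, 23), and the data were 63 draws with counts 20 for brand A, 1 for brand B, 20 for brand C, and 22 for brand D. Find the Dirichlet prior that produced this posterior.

For a Dirichlet(α) prior with multinomial counts c, the posterior is Dirichlet(α + c) componentwise.
Subtract each count from the matching posterior parameter: 28−20=8, 11−1=10, 24−20=4, 23−22=1.

Dirichlet(8, 10, 4, 1)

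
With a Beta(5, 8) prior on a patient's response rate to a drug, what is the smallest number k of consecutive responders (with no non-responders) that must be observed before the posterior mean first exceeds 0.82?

After k responders and 0 non-responders the posterior is Beta(5+k, 8), with mean (5+k)/(5+8+k).
Set (5+k)/(13+k) > 0.82 and solve: k > (0.82·13 − 5)/(1 − 0.82) = 31.444.
The smallest integer exceeding 31.444 is 32, and checking k=32: (37)/(45) = 0.8222 > 0.82.

k = 32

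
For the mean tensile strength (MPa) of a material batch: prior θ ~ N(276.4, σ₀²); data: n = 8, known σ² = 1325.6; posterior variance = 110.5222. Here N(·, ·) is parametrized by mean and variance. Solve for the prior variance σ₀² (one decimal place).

σ₀² = 331.9

For the Normal–Normal model with known σ², precisions add: τ_n = τ₀ + n/σ².
So 1/σ₀² = 1/110.5222 − 8/1325.6 = 0.009048 − 0.006035 = 0.003013.
Hence σ₀² = 1/0.003013 ≈ 331.9.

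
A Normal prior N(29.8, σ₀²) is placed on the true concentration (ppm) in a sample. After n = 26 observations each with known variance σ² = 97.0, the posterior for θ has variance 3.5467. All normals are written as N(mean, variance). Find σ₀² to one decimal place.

For the Normal–Normal model with known σ², precisions add: τ_n = τ₀ + n/σ².
So 1/σ₀² = 1/3.5467 − 26/97.0 = 0.281952 − 0.268041 = 0.013911.
Hence σ₀² = 1/0.013911 ≈ 71.9.

σ₀² = 71.9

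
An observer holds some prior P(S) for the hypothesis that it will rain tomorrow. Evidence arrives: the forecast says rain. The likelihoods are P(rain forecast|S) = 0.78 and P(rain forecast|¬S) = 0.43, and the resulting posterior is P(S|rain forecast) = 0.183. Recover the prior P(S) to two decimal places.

In odds form, posterior odds = prior odds × likelihood ratio, so prior odds = posterior odds ÷ LR.
Posterior odds = 0.183/(1−0.183) = 0.2240. LR = 0.78/0.43 = 1.8140.
Prior odds = 0.2240/1.8140 = 0.1235, so P(S) = 0.1235/(1+0.1235) ≈ 0.11.

P(S) = 0.11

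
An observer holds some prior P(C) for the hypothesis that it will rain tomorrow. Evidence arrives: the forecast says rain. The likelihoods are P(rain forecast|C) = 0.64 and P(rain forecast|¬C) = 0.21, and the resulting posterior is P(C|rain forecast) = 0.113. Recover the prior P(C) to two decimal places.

P(C) = 0.04

Bayes' rule in odds form gives O(C|E) = O(C)·[P(E|C)/P(E|¬C)], hence O(C) = O(C|E)/LR.
Posterior odds = 0.113/(1−0.113) = 0.1274. LR = 0.64/0.21 = 3.0476.
Prior odds = 0.1274/3.0476 = 0.0418, so P(C) = 0.0418/(1+0.0418) ≈ 0.04.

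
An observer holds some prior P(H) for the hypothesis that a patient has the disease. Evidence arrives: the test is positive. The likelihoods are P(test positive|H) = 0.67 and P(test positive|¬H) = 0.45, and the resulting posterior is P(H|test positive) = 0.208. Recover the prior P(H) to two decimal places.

Bayes' rule in odds form gives O(H|E) = O(H)·[P(E|H)/P(E|¬H)], hence O(H) = O(H|E)/LR.
Posterior odds = 0.208/(1−0.208) = 0.2626. LR = 0.67/0.45 = 1.4889.
Prior odds = 0.2626/1.4889 = 0.1764, so P(H) = 0.1764/(1+0.1764) ≈ 0.15.

P(H) = 0.15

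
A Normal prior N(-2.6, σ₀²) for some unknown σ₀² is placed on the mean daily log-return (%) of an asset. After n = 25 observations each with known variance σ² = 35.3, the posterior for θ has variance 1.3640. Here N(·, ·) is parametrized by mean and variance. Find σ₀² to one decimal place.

For the Normal–Normal model with known σ², precisions add: τ_n = τ₀ + n/σ².
So 1/σ₀² = 1/1.3640 − 25/35.3 = 0.733138 − 0.708215 = 0.024923.
Hence σ₀² = 1/0.024923 ≈ 40.1.

σ₀² = 40.1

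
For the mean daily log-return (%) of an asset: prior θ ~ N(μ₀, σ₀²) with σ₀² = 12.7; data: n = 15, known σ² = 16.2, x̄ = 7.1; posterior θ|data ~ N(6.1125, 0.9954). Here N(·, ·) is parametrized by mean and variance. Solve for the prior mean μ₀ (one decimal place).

μ₀ = -5.5

The posterior mean is a precision-weighted average: μ_n = (τ₀μ₀ + τ_data·x̄)/(τ₀+τ_data), with τ₀=1/σ₀² and τ_data=n/σ².
Here τ₀ = 1/12.7 = 0.078740 and τ_data = 15/16.2 = 0.925926, so τ_n = 1.004666.
Rearranging for μ₀: μ₀ = (μ_n·τ_n − τ_data·x̄)/τ₀ = (6.1125·1.004666 − 0.925926·7.1) / 0.078740 = -0.433054/0.078740 ≈ -5.5.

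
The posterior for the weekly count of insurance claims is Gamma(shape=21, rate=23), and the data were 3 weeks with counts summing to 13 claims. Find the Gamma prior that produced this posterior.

Gamma(shape=8, rate=20)

Gamma–Poisson conjugacy: posterior shape = α + Σxᵢ, posterior rate = β + n.
So α = 21 − 13 = 8 and β = 23 − 3 = 20.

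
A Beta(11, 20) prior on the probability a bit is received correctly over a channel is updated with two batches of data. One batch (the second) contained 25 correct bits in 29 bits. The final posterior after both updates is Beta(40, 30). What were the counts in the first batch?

Sequential conjugate updates are equivalent to a single update on the pooled data, so total successes = posterior α − prior α and total failures = posterior β − prior β.
Total across both batches: 40−11=29 correct bits, 30−20=10 errors.
Subtract the second batch: 29−25=4 correct bits and 10−4=6 errors.

4 correct bits and 6 errors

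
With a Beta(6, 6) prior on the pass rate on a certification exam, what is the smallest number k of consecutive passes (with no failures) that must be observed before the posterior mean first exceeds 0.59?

After k passes and 0 failures the posterior is Beta(6+k, 6), with mean (6+k)/(6+6+k).
Set (6+k)/(12+k) > 0.59 and solve: k > (0.59·12 − 6)/(1 − 0.59) = 2.634.
The smallest integer exceeding 2.634 is 3, and checking k=3: (9)/(15) = 0.6000 > 0.59.

k = 3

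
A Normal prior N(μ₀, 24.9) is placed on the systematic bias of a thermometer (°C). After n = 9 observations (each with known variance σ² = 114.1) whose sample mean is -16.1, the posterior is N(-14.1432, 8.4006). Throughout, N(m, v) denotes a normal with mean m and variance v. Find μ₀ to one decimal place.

With known observation variance, the Normal–Normal posterior has precision τ_n = τ₀ + n/σ² and mean μ_n = (τ₀μ₀ + (n/σ²)x̄)/τ_n.
Here τ₀ = 1/24.9 = 0.040161 and τ_data = 9/114.1 = 0.078878, so τ_n = 0.119039.
Rearranging for μ₀: μ₀ = (μ_n·τ_n − τ_data·x̄)/τ₀ = (-14.1432·0.119039 − 0.078878·-16.1) / 0.040161 = -0.413657/0.040161 ≈ -10.3.

μ₀ = -10.3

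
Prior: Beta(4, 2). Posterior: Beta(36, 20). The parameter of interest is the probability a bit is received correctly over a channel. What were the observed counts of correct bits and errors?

32 correct bits and 18 errors

A Beta(α, β) prior with s successes and f failures in binomial data gives a Beta(α+s, β+f) posterior.
Match parameters: s=36−4=32, f=20−2=18.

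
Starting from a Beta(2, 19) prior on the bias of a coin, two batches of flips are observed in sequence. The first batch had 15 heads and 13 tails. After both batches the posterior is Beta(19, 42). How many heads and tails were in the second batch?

Because Beta–binomial updating is additive in the counts, the combined data contributed (α_post−α_prior, β_post−β_prior) successes and failures.
Total across both batches: 19−2=17 heads, 42−19=23 tails.
Subtract the first batch: 17−15=2 heads and 23−13=10 tails.

2 heads and 10 tails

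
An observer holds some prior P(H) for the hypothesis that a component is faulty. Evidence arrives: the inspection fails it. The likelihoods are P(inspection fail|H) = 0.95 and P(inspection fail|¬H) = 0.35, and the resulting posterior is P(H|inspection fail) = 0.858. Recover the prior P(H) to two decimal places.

P(H) = 0.69

In odds form, posterior odds = prior odds × likelihood ratio, so prior odds = posterior odds ÷ LR.
Posterior odds = 0.858/(1−0.858) = 6.0423. LR = 0.95/0.35 = 2.7143.
Prior odds = 6.0423/2.7143 = 2.2261, so P(H) = 2.2261/(1+2.2261) ≈ 0.69.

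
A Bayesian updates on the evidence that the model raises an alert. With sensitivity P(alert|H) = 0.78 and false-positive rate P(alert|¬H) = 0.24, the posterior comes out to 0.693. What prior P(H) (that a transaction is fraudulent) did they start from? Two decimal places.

P(H) = 0.41

In odds form, posterior odds = prior odds × likelihood ratio, so prior odds = posterior odds ÷ LR.
Posterior odds = 0.693/(1−0.693) = 2.2573. LR = 0.78/0.24 = 3.2500.
Prior odds = 2.2573/3.2500 = 0.6946, so P(H) = 0.6946/(1+0.6946) ≈ 0.41.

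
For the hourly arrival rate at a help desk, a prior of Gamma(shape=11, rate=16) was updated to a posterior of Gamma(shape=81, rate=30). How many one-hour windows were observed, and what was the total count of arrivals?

Gamma–Poisson conjugacy: posterior shape = α + Σxᵢ, posterior rate = β + n.
Matching: Σxᵢ = 81 − 11 = 70 and n = 30 − 16 = 14.

n = 14 one-hour windows with total 70 arrivals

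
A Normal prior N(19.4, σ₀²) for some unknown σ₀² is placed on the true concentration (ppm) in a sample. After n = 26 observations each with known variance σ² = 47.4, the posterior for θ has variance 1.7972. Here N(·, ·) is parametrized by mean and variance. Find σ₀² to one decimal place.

Posterior precision equals prior precision plus data precision: 1/σ_n² = 1/σ₀² + n/σ².
So 1/σ₀² = 1/1.7972 − 26/47.4 = 0.556421 − 0.548523 = 0.007898.
Hence σ₀² = 1/0.007898 ≈ 126.6.

σ₀² = 126.6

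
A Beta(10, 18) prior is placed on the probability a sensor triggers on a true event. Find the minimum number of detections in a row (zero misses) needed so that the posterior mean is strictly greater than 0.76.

After k detections and 0 misses the posterior is Beta(10+k, 18), with mean (10+k)/(10+18+k).
Set (10+k)/(28+k) > 0.76 and solve: k > (0.76·28 − 10)/(1 − 0.76) = 47.000.
The smallest integer exceeding 47.000 is 48, and checking k=48: (58)/(76) = 0.7632 > 0.76.

k = 48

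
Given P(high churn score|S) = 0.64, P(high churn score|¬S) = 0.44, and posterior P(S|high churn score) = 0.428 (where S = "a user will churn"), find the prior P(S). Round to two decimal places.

P(S) = 0.34

Bayes' rule in odds form gives O(S|E) = O(S)·[P(E|S)/P(E|¬S)], hence O(S) = O(S|E)/LR.
Posterior odds = 0.428/(1−0.428) = 0.7483. LR = 0.64/0.44 = 1.4545.
Prior odds = 0.7483/1.4545 = 0.5145, so P(S) = 0.5145/(1+0.5145) ≈ 0.34.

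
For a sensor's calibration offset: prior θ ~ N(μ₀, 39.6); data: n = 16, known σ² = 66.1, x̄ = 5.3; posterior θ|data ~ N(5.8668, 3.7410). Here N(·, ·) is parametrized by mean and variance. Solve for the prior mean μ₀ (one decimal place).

The posterior mean is a precision-weighted average: μ_n = (τ₀μ₀ + τ_data·x̄)/(τ₀+τ_data), with τ₀=1/σ₀² and τ_data=n/σ².
Here τ₀ = 1/39.6 = 0.025253 and τ_data = 16/66.1 = 0.242057, so τ_n = 0.267310.
Rearranging for μ₀: μ₀ = (μ_n·τ_n − τ_data·x̄)/τ₀ = (5.8668·0.267310 − 0.242057·5.3) / 0.025253 = 0.285352/0.025253 ≈ 11.3.

μ₀ = 11.3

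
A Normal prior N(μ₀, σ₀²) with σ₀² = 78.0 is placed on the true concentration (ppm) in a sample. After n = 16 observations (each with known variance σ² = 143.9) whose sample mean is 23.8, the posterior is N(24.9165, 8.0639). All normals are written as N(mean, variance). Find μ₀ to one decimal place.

With known observation variance, the Normal–Normal posterior has precision τ_n = τ₀ + n/σ² and mean μ_n = (τ₀μ₀ + (n/σ²)x̄)/τ_n.
Here τ₀ = 1/78.0 = 0.012821 and τ_data = 16/143.9 = 0.111188, so τ_n = 0.124009.
Rearranging for μ₀: μ₀ = (μ_n·τ_n − τ_data·x̄)/τ₀ = (24.9165·0.124009 − 0.111188·23.8) / 0.012821 = 0.443596/0.012821 ≈ 34.6.

μ₀ = 34.6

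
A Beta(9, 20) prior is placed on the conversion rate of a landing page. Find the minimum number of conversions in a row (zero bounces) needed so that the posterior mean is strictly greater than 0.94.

k = 305

After k conversions and 0 bounces the posterior is Beta(9+k, 20), with mean (9+k)/(9+20+k).
Set (9+k)/(29+k) > 0.94 and solve: k > (0.94·29 − 9)/(1 − 0.94) = 304.333.
The smallest integer exceeding 304.333 is 305, and checking k=305: (314)/(334) = 0.9401 > 0.94.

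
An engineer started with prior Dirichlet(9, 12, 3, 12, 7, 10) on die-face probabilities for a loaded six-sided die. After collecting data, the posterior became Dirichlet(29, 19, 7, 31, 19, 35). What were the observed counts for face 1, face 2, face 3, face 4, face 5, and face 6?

For a Dirichlet(α) prior with multinomial counts c, the posterior is Dirichlet(α + c) componentwise.
Counts are posterior − prior componentwise: 29−9=20, 19−12=7, 7−3=4, 31−12=19, 19−7=12, 35−10=25.

counts (20, 7, 4, 19, 12, 25)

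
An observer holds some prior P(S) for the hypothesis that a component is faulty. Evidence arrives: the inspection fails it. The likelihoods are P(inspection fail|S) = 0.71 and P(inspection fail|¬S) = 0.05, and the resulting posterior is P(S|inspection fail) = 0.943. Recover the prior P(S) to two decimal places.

P(S) = 0.54

In odds form, posterior odds = prior odds × likelihood ratio, so prior odds = posterior odds ÷ LR.
Posterior odds = 0.943/(1−0.943) = 16.5439. LR = 0.71/0.05 = 14.2000.
Prior odds = 16.5439/14.2000 = 1.1651, so P(S) = 1.1651/(1+1.1651) ≈ 0.54.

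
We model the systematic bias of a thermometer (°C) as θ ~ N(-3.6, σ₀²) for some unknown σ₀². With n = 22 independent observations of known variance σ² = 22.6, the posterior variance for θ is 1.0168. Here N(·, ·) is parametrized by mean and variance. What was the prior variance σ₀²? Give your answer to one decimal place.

σ₀² = 99.7

Posterior precision equals prior precision plus data precision: 1/σ_n² = 1/σ₀² + n/σ².
So 1/σ₀² = 1/1.0168 − 22/22.6 = 0.983478 − 0.973451 = 0.010027.
Hence σ₀² = 1/0.010027 ≈ 99.7.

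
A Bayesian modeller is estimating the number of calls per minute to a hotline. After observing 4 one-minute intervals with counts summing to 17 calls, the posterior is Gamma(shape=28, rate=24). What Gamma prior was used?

Gamma–Poisson conjugacy: posterior shape = α + Σxᵢ, posterior rate = β + n.
So α = 28 − 17 = 11 and β = 24 − 4 = 20.

Gamma(shape=11, rate=20)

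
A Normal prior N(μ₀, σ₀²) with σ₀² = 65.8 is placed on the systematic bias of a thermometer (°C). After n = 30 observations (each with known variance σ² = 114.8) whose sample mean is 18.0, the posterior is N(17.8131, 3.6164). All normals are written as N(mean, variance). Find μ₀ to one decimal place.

μ₀ = 14.6

The posterior mean is a precision-weighted average: μ_n = (τ₀μ₀ + τ_data·x̄)/(τ₀+τ_data), with τ₀=1/σ₀² and τ_data=n/σ².
Here τ₀ = 1/65.8 = 0.015198 and τ_data = 30/114.8 = 0.261324, so τ_n = 0.276522.
Rearranging for μ₀: μ₀ = (μ_n·τ_n − τ_data·x̄)/τ₀ = (17.8131·0.276522 − 0.261324·18.0) / 0.015198 = 0.221882/0.015198 ≈ 14.6.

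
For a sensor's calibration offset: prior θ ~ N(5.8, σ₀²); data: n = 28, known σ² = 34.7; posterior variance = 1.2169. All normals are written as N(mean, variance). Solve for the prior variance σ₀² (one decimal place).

Posterior precision equals prior precision plus data precision: 1/σ_n² = 1/σ₀² + n/σ².
So 1/σ₀² = 1/1.2169 − 28/34.7 = 0.821760 − 0.806916 = 0.014844.
Hence σ₀² = 1/0.014844 ≈ 67.4.

σ₀² = 67.4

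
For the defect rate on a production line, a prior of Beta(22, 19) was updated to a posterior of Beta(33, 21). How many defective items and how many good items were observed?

11 defective items and 2 good items

Under Beta–binomial conjugacy the posterior parameters are (α+s, β+f).
So s = 33 − 22 = 11 and f = 21 − 19 = 2.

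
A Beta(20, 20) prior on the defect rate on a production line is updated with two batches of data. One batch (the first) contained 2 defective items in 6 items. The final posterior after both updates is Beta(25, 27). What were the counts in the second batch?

3 defective items and 3 good items

Sequential conjugate updates are equivalent to a single update on the pooled data, so total successes = posterior α − prior α and total failures = posterior β − prior β.
Total across both batches: 25−20=5 defective items, 27−20=7 good items.
Subtract the first batch: 5−2=3 defective items and 7−4=3 good items.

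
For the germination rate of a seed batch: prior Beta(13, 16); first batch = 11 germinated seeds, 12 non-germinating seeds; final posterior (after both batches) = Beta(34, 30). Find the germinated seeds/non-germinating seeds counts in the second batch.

10 germinated seeds and 2 non-germinating seeds

Because Beta–binomial updating is additive in the counts, the combined data contributed (α_post−α_prior, β_post−β_prior) successes and failures.
Total across both batches: 34−13=21 germinated seeds, 30−16=14 non-germinating seeds.
Subtract the first batch: 21−11=10 germinated seeds and 14−12=2 non-germinating seeds.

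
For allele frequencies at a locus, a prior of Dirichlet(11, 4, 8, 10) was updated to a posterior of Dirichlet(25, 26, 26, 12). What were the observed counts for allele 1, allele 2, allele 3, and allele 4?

counts (14, 22, 18, 2)

For a Dirichlet(α) prior with multinomial counts c, the posterior is Dirichlet(α + c) componentwise.
Counts are posterior − prior componentwise: 25−11=14, 26−4=22, 26−8=18, 12−10=2.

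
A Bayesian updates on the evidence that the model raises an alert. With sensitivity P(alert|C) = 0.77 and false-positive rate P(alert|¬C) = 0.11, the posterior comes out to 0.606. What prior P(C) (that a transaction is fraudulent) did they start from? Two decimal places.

P(C) = 0.18

Bayes' rule in odds form gives O(C|E) = O(C)·[P(E|C)/P(E|¬C)], hence O(C) = O(C|E)/LR.
Posterior odds = 0.606/(1−0.606) = 1.5381. LR = 0.77/0.11 = 7.0000.
Prior odds = 1.5381/7.0000 = 0.2197, so P(C) = 0.2197/(1+0.2197) ≈ 0.18.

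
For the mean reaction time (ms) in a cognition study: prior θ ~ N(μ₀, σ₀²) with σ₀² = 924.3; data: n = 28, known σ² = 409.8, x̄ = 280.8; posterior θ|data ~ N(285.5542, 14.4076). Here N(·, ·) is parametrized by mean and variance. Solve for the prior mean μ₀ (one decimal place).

With known observation variance, the Normal–Normal posterior has precision τ_n = τ₀ + n/σ² and mean μ_n = (τ₀μ₀ + (n/σ²)x̄)/τ_n.
Here τ₀ = 1/924.3 = 0.001082 and τ_data = 28/409.8 = 0.068326, so τ_n = 0.069408.
Rearranging for μ₀: μ₀ = (μ_n·τ_n − τ_data·x̄)/τ₀ = (285.5542·0.069408 − 0.068326·280.8) / 0.001082 = 0.633805/0.001082 ≈ 585.8.

μ₀ = 585.8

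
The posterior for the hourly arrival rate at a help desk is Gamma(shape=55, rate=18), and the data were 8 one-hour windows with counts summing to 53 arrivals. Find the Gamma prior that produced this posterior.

Gamma(shape=2, rate=10)

A Gamma(α, β) prior (rate parametrization) on a Poisson rate with n observations summing to S gives posterior Gamma(α+S, β+n).
So α = 55 − 53 = 2 and β = 18 − 8 = 10.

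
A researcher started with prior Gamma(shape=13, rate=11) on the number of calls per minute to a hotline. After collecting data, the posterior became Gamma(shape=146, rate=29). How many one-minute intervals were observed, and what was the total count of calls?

n = 18 one-minute intervals with total 133 calls

A Gamma(α, β) prior (rate parametrization) on a Poisson rate with n observations summing to S gives posterior Gamma(α+S, β+n).
Matching: Σxᵢ = 146 − 13 = 133 and n = 29 − 11 = 18.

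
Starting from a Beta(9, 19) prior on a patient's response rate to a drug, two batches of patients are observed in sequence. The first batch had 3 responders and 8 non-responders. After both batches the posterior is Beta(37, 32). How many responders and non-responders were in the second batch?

Because Beta–binomial updating is additive in the counts, the combined data contributed (α_post−α_prior, β_post−β_prior) successes and failures.
Total across both batches: 37−9=28 responders, 32−19=13 non-responders.
Subtract the first batch: 28−3=25 responders and 13−8=5 non-responders.

25 responders and 5 non-responders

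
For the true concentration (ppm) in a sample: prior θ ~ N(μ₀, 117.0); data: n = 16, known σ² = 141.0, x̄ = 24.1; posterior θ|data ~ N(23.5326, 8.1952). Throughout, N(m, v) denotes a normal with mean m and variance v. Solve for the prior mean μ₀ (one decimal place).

μ₀ = 16.0

The posterior mean is a precision-weighted average: μ_n = (τ₀μ₀ + τ_data·x̄)/(τ₀+τ_data), with τ₀=1/σ₀² and τ_data=n/σ².
Here τ₀ = 1/117.0 = 0.008547 and τ_data = 16/141.0 = 0.113475, so τ_n = 0.122022.
Rearranging for μ₀: μ₀ = (μ_n·τ_n − τ_data·x̄)/τ₀ = (23.5326·0.122022 − 0.113475·24.1) / 0.008547 = 0.136747/0.008547 ≈ 16.0.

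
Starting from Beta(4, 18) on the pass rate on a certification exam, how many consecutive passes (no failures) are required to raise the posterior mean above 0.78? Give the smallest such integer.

After k passes and 0 failures the posterior is Beta(4+k, 18), with mean (4+k)/(4+18+k).
Set (4+k)/(22+k) > 0.78 and solve: k > (0.78·22 − 4)/(1 − 0.78) = 59.818.
The smallest integer exceeding 59.818 is 60, and checking k=60: (64)/(82) = 0.7805 > 0.78.

k = 60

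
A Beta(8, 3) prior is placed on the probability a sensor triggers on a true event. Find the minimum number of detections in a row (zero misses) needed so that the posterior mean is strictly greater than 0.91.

After k detections and 0 misses the posterior is Beta(8+k, 3), with mean (8+k)/(8+3+k).
Set (8+k)/(11+k) > 0.91 and solve: k > (0.91·11 − 8)/(1 − 0.91) = 22.333.
The smallest integer exceeding 22.333 is 23.

k = 23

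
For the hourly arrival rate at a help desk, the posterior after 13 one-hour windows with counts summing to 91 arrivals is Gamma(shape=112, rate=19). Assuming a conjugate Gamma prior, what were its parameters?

Gamma(shape=21, rate=6)

Gamma–Poisson conjugacy: posterior shape = α + Σxᵢ, posterior rate = β + n.
So α = 112 − 91 = 21 and β = 19 − 13 = 6.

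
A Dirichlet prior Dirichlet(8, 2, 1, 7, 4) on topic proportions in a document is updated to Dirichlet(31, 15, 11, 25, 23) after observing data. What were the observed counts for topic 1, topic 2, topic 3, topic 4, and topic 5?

counts (23, 13, 10, 18, 19)

For a Dirichlet(α) prior with multinomial counts c, the posterior is Dirichlet(α + c) componentwise.
Counts are posterior − prior componentwise: 31−8=23, 15−2=13, 11−1=10, 25−7=18, 23−4=19.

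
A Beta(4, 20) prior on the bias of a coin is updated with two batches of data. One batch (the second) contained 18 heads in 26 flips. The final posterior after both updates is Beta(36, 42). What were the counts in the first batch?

14 heads and 14 tails

Because Beta–binomial updating is additive in the counts, the combined data contributed (α_post−α_prior, β_post−β_prior) successes and failures.
Total across both batches: 36−4=32 heads, 42−20=22 tails.
Subtract the second batch: 32−18=14 heads and 22−8=14 tails.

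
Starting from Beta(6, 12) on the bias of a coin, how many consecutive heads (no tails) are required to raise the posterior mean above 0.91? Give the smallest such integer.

k = 116

After k heads and 0 tails the posterior is Beta(6+k, 12), with mean (6+k)/(6+12+k).
Set (6+k)/(18+k) > 0.91 and solve: k > (0.91·18 − 6)/(1 − 0.91) = 115.333.
The smallest integer exceeding 115.333 is 116.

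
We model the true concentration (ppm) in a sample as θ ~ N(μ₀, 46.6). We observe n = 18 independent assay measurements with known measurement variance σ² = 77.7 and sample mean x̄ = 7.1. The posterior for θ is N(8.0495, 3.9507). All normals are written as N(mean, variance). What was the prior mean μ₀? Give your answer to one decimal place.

μ₀ = 18.3

The posterior mean is a precision-weighted average: μ_n = (τ₀μ₀ + τ_data·x̄)/(τ₀+τ_data), with τ₀=1/σ₀² and τ_data=n/σ².
Here τ₀ = 1/46.6 = 0.021459 and τ_data = 18/77.7 = 0.231660, so τ_n = 0.253119.
Rearranging for μ₀: μ₀ = (μ_n·τ_n − τ_data·x̄)/τ₀ = (8.0495·0.253119 − 0.231660·7.1) / 0.021459 = 0.392695/0.021459 ≈ 18.3.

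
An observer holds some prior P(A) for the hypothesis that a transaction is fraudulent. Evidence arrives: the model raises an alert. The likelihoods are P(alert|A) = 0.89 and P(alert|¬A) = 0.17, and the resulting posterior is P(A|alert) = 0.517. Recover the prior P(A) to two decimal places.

In odds form, posterior odds = prior odds × likelihood ratio, so prior odds = posterior odds ÷ LR.
Posterior odds = 0.517/(1−0.517) = 1.0704. LR = 0.89/0.17 = 5.2353.
Prior odds = 1.0704/5.2353 = 0.2045, so P(A) = 0.2045/(1+0.2045) ≈ 0.17.

P(A) = 0.17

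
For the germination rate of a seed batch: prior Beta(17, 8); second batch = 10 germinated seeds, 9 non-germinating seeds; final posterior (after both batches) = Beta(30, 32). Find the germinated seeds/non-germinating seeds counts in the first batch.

Sequential conjugate updates are equivalent to a single update on the pooled data, so total successes = posterior α − prior α and total failures = posterior β − prior β.
Total across both batches: 30−17=13 germinated seeds, 32−8=24 non-germinating seeds.
Subtract the second batch: 13−10=3 germinated seeds and 24−9=15 non-germinating seeds.

3 germinated seeds and 15 non-germinating seeds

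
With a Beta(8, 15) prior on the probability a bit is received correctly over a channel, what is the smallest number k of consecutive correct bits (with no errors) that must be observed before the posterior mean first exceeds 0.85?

After k correct bits and 0 errors the posterior is Beta(8+k, 15), with mean (8+k)/(8+15+k).
Set (8+k)/(23+k) > 0.85 and solve: k > (0.85·23 − 8)/(1 − 0.85) = 77.000.
The smallest integer exceeding 77.000 is 78, and checking k=78: (86)/(101) = 0.8515 > 0.85.

k = 78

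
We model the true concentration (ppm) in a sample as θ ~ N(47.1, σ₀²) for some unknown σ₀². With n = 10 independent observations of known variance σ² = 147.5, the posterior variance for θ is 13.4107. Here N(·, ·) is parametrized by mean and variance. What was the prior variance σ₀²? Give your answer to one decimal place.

For the Normal–Normal model with known σ², precisions add: τ_n = τ₀ + n/σ².
So 1/σ₀² = 1/13.4107 − 10/147.5 = 0.074567 − 0.067797 = 0.006770.
Hence σ₀² = 1/0.006770 ≈ 147.7.

σ₀² = 147.7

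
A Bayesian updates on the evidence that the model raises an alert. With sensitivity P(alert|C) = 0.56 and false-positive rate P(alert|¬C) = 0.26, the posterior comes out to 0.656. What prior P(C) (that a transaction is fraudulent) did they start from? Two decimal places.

In odds form, posterior odds = prior odds × likelihood ratio, so prior odds = posterior odds ÷ LR.
Posterior odds = 0.656/(1−0.656) = 1.9070. LR = 0.56/0.26 = 2.1538.
Prior odds = 1.9070/2.1538 = 0.8854, so P(C) = 0.8854/(1+0.8854) ≈ 0.47.

P(C) = 0.47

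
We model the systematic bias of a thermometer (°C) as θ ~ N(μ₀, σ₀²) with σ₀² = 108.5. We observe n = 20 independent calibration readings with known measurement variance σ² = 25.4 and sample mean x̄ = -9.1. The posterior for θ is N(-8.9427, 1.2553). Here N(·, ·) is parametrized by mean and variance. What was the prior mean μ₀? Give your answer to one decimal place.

μ₀ = 4.5

With known observation variance, the Normal–Normal posterior has precision τ_n = τ₀ + n/σ² and mean μ_n = (τ₀μ₀ + (n/σ²)x̄)/τ_n.
Here τ₀ = 1/108.5 = 0.009217 and τ_data = 20/25.4 = 0.787402, so τ_n = 0.796619.
Rearranging for μ₀: μ₀ = (μ_n·τ_n − τ_data·x̄)/τ₀ = (-8.9427·0.796619 − 0.787402·-9.1) / 0.009217 = 0.041433/0.009217 ≈ 4.5.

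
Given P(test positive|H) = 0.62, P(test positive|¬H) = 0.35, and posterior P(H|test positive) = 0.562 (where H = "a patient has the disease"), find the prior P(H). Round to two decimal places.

In odds form, posterior odds = prior odds × likelihood ratio, so prior odds = posterior odds ÷ LR.
Posterior odds = 0.562/(1−0.562) = 1.2831. LR = 0.62/0.35 = 1.7714.
Prior odds = 1.2831/1.7714 = 0.7243, so P(H) = 0.7243/(1+0.7243) ≈ 0.42.

P(H) = 0.42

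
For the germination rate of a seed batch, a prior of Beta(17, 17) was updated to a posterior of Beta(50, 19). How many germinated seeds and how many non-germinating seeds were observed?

Beta is conjugate to the binomial likelihood: posterior = Beta(α+s, β+f).
So s = 50 − 17 = 33 and f = 19 − 17 = 2.

33 germinated seeds and 2 non-germinating seeds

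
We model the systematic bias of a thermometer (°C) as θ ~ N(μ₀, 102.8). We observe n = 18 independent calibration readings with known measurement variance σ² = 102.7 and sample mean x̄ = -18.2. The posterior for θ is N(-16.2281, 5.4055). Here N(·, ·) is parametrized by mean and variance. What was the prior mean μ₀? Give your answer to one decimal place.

The posterior mean is a precision-weighted average: μ_n = (τ₀μ₀ + τ_data·x̄)/(τ₀+τ_data), with τ₀=1/σ₀² and τ_data=n/σ².
Here τ₀ = 1/102.8 = 0.009728 and τ_data = 18/102.7 = 0.175268, so τ_n = 0.184996.
Rearranging for μ₀: μ₀ = (μ_n·τ_n − τ_data·x̄)/τ₀ = (-16.2281·0.184996 − 0.175268·-18.2) / 0.009728 = 0.187744/0.009728 ≈ 19.3.

μ₀ = 19.3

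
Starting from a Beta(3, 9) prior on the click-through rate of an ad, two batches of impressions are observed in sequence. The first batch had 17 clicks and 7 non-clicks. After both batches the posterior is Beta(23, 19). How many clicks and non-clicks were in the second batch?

3 clicks and 3 non-clicks

Sequential conjugate updates are equivalent to a single update on the pooled data, so total successes = posterior α − prior α and total failures = posterior β − prior β.
Total across both batches: 23−3=20 clicks, 19−9=10 non-clicks.
Subtract the first batch: 20−17=3 clicks and 10−7=3 non-clicks.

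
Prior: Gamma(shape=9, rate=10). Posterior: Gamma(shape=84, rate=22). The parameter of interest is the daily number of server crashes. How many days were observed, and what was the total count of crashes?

n = 12 days with total 75 crashes

A Gamma(α, β) prior (rate parametrization) on a Poisson rate with n observations summing to S gives posterior Gamma(α+S, β+n).
Matching: Σxᵢ = 84 − 9 = 75 and n = 22 − 10 = 12.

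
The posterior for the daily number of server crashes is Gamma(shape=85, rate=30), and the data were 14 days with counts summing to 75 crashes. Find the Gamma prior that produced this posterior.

A Gamma(α, β) prior (rate parametrization) on a Poisson rate with n observations summing to S gives posterior Gamma(α+S, β+n).
So α = 85 − 75 = 10 and β = 30 − 14 = 16.

Gamma(shape=10, rate=16)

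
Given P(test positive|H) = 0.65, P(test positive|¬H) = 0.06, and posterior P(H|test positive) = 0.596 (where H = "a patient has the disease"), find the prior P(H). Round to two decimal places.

In odds form, posterior odds = prior odds × likelihood ratio, so prior odds = posterior odds ÷ LR.
Posterior odds = 0.596/(1−0.596) = 1.4752. LR = 0.65/0.06 = 10.8333.
Prior odds = 1.4752/10.8333 = 0.1362, so P(H) = 0.1362/(1+0.1362) ≈ 0.12.

P(H) = 0.12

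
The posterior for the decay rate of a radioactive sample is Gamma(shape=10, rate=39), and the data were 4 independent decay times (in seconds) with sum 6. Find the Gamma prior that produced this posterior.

Gamma(shape=6, rate=33)

For an exponential likelihood with a Gamma(α, β) prior on the rate, n observations with total T give posterior Gamma(α+n, β+T).
So α = 10 − 4 = 6 and β = 39 − 6 = 33.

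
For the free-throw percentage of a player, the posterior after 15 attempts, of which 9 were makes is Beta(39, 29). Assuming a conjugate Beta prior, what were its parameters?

Beta is conjugate to the binomial likelihood: posterior = Beta(a+s, b+f).
Subtract the data counts: 39−9=30, 29−6=23.

Beta(30, 23)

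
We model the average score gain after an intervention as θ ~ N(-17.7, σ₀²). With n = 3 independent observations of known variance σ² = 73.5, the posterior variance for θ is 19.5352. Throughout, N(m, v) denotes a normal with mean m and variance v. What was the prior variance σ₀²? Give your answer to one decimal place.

For the Normal–Normal model with known σ², precisions add: τ_n = τ₀ + n/σ².
So 1/σ₀² = 1/19.5352 − 3/73.5 = 0.051190 − 0.040816 = 0.010374.
Hence σ₀² = 1/0.010374 ≈ 96.4.

σ₀² = 96.4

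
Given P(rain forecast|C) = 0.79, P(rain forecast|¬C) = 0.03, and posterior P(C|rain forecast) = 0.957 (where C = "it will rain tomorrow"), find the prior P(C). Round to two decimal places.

In odds form, posterior odds = prior odds × likelihood ratio, so prior odds = posterior odds ÷ LR.
Posterior odds = 0.957/(1−0.957) = 22.2558. LR = 0.79/0.03 = 26.3333.
Prior odds = 22.2558/26.3333 = 0.8452, so P(C) = 0.8452/(1+0.8452) ≈ 0.46.

P(C) = 0.46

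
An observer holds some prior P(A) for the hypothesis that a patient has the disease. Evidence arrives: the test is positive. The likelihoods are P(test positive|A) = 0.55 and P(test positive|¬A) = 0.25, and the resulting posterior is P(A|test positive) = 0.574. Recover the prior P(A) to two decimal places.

P(A) = 0.38

Bayes' rule in odds form gives O(A|E) = O(A)·[P(E|A)/P(E|¬A)], hence O(A) = O(A|E)/LR.
Posterior odds = 0.574/(1−0.574) = 1.3474. LR = 0.55/0.25 = 2.2000.
Prior odds = 1.3474/2.2000 = 0.6125, so P(A) = 0.6125/(1+0.6125) ≈ 0.38.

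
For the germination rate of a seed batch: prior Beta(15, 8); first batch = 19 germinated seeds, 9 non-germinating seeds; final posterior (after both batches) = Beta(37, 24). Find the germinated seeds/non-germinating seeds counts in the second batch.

3 germinated seeds and 7 non-germinating seeds

Because Beta–binomial updating is additive in the counts, the combined data contributed (α_post−α_prior, β_post−β_prior) successes and failures.
Total across both batches: 37−15=22 germinated seeds, 24−8=16 non-germinating seeds.
Subtract the first batch: 22−19=3 germinated seeds and 16−9=7 non-germinating seeds.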